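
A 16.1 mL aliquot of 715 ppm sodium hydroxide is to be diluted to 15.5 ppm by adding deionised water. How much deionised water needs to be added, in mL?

V₂ = C₁V₁/C₂ = 715 × 16.1 / 15.5 = 743 mL.
Diluent to add = V₂ − V₁ = 743 − 16.1 = 727 mL.

727 mL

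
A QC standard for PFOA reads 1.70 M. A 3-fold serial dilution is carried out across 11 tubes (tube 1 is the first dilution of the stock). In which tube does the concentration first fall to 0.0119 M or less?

Tube n has concentration 1.70 M / 3ⁿ.
Need 3ⁿ ≥ 1.70 M / 0.0119 M = 143, so n ≥ 4.52.
First such tube: n = 5.

tube 5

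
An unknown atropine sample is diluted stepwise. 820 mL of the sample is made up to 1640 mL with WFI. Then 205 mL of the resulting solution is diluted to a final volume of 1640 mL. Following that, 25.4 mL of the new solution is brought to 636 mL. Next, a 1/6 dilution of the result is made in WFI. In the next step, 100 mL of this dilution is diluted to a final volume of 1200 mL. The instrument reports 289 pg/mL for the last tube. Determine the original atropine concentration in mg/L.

8.34 mg/L

Overall dilution factor = 2 × 8 × 25.04 × 6 × 12 = 2.88 × 10⁴.
Original = 289 pg/mL × 2.88 × 10⁴ = 8.34 × 10⁶ pg/mL = 8.34 mg/L.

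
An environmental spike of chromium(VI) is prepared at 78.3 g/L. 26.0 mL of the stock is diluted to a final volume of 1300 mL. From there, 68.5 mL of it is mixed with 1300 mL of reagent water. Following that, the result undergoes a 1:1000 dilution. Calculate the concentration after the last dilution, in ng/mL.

Overall dilution factor = 50 × 19.98 × 1000 = 9.99 × 10⁵.
78.3 g/L / 9.99 × 10⁵ = 7.84 × 10⁻⁵ g/L = 78.4 ng/mL.

78.4 ng/mL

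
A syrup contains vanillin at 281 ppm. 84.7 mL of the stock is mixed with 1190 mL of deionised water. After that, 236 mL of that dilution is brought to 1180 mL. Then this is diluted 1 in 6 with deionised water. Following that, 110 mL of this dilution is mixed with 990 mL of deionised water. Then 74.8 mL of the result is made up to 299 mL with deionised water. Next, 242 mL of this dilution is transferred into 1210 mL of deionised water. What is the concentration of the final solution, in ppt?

2600 ppt

Overall dilution factor = 15.05 × 5 × 6 × 10 × 3.997 × 6 = 1.08 × 10⁵.
281 ppm / 1.08 × 10⁵ = 2.60 × 10⁻³ ppm = 2600 ppt.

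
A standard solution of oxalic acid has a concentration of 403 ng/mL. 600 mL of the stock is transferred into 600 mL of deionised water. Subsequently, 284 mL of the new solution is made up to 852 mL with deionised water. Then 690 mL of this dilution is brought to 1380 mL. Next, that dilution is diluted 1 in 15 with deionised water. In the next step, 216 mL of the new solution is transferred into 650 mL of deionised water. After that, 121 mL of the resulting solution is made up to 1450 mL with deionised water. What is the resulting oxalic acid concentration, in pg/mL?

Overall dilution factor = 2 × 3 × 2 × 15 × 4.009 × 11.98 = 8648.
403 ng/mL / 8648 = 0.0466 ng/mL = 46.6 pg/mL.

46.6 pg/mL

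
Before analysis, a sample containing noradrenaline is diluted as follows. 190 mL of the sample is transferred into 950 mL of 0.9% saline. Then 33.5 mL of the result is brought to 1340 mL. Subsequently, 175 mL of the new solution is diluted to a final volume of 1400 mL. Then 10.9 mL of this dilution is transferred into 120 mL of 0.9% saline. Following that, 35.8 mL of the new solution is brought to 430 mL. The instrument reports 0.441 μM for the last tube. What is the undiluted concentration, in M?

Overall dilution factor = 6 × 40 × 8 × 12.01 × 12.01 = 2.77 × 10⁵.
Original = 0.441 μM × 2.77 × 10⁵ = 1.22 × 10⁵ μM = 0.122 M.

0.122 M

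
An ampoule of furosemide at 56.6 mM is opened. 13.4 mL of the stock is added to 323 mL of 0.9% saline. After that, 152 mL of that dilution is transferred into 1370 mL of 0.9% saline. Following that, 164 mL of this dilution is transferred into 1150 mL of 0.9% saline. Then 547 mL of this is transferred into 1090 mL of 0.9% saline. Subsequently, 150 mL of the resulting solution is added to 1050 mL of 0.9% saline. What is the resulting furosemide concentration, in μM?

Overall dilution factor = 25.10 × 10.01 × 8.012 × 2.993 × 8 = 4.82 × 10⁴.
56.6 mM / 4.82 × 10⁴ = 1.17 × 10⁻³ mM = 1.17 μM.

1.17 μM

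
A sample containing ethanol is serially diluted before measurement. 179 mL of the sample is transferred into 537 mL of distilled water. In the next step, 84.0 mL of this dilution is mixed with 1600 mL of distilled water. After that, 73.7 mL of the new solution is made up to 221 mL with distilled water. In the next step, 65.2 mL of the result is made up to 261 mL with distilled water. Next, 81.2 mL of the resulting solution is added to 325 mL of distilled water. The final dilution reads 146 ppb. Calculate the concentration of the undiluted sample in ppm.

703 ppm

Overall dilution factor = 4 × 20.05 × 2.999 × 4.003 × 5.002 = 4815.
Original = 146 ppb × 4815 = 7.03 × 10⁵ ppb = 703 ppm.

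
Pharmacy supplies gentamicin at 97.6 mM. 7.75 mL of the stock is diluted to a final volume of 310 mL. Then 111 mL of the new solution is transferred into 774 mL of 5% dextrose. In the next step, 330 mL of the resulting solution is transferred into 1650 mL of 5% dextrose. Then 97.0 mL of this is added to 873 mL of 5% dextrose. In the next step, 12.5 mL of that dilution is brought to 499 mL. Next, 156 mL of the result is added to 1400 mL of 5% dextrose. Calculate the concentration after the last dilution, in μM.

0.0128 μM

Overall dilution factor = 40 × 7.973 × 6 × 10 × 39.92 × 9.974 = 7.62 × 10⁶.
97.6 mM / 7.62 × 10⁶ = 1.28 × 10⁻⁵ mM = 0.0128 μM.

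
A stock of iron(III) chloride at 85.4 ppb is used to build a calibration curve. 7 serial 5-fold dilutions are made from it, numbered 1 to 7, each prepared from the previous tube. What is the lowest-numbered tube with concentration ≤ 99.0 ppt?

Tube n has concentration 85.4 ppb / 5ⁿ.
Need 5ⁿ ≥ 85.4 ppb / 99.0 ppt = 863, so n ≥ 4.20.
First such tube: n = 5.

tube 5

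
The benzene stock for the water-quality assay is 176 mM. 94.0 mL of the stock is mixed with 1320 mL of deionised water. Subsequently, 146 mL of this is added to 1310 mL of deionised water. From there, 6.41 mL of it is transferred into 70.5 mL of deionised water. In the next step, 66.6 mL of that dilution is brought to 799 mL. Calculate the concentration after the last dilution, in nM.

8150 nM

Overall dilution factor = 15.04 × 9.973 × 12.00 × 12.00 = 2.16 × 10⁴.
176 mM / 2.16 × 10⁴ = 8.15 × 10⁻³ mM = 8150 nM.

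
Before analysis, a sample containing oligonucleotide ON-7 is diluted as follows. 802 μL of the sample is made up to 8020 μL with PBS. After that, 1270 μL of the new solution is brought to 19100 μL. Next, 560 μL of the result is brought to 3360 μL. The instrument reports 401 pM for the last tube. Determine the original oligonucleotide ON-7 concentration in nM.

Overall dilution factor = 10 × 15.04 × 6 = 902.
Original = 401 pM × 902 = 3.62 × 10⁵ pM = 362 nM.

362 nM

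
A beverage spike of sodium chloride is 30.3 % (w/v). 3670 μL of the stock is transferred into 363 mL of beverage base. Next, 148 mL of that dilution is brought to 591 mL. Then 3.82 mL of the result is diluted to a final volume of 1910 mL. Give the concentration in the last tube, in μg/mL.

Overall dilution factor = 99.91 × 3.993 × 500 = 1.99 × 10⁵.
30.3 % (w/v) / 1.99 × 10⁵ = 1.52 × 10⁻⁴ % (w/v) = 1.52 μg/mL.

1.52 μg/mL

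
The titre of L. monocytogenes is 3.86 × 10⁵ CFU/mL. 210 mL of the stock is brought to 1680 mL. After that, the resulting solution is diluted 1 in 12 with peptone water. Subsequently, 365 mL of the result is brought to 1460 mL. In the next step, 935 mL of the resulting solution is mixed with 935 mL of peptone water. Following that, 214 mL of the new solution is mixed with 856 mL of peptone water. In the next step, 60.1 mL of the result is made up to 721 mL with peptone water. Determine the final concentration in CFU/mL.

Overall dilution factor = 8 × 12 × 4 × 2 × 5 × 12.00 = 4.61 × 10⁴.
3.86 × 10⁵ CFU/mL / 4.61 × 10⁴ = 8.38 CFU/mL.

8.38 CFU/mL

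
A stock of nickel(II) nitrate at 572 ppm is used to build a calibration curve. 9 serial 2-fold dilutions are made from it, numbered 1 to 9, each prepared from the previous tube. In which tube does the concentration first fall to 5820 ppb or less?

tube 7

Tube n has concentration 572 ppm / 2ⁿ.
Need 2ⁿ ≥ 572 ppm / 5820 ppb = 98.3, so n ≥ 6.62.
First such tube: n = 7.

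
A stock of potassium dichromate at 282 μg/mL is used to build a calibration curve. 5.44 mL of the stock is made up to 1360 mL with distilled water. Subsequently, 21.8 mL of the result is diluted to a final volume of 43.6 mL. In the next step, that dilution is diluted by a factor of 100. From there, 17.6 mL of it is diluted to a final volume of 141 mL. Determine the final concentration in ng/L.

704 ng/L

Overall dilution factor = 250 × 2 × 100 × 8.011 = 4.01 × 10⁵.
282 μg/mL / 4.01 × 10⁵ = 7.04 × 10⁻⁴ μg/mL = 704 ng/L.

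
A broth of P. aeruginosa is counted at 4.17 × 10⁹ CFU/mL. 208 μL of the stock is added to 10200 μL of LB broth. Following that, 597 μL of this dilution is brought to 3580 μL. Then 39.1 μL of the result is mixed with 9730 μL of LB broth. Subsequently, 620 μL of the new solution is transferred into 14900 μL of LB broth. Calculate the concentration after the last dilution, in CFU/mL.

2220 CFU/mL

Overall dilution factor = 50.04 × 5.997 × 249.8 × 25.03 = 1.88 × 10⁶.
4.17 × 10⁹ CFU/mL / 1.88 × 10⁶ = 2220 CFU/mL.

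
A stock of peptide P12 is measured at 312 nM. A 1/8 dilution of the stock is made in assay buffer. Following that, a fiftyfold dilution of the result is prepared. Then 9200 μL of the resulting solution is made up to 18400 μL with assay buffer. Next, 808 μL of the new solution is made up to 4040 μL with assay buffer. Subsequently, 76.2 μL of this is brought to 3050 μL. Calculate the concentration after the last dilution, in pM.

Overall dilution factor = 8 × 50 × 2 × 5 × 40.03 = 1.60 × 10⁵.
312 nM / 1.60 × 10⁵ = 1.95 × 10⁻³ nM = 1.95 pM.

1.95 pM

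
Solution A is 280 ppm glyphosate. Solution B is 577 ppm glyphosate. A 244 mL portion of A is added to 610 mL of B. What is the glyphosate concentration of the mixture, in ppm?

492 ppm

C_mix = (C_A·V_A + C_B·V_B)/(V_A + V_B) = (280×244 + 577×610) / 854.0 = 492 ppm.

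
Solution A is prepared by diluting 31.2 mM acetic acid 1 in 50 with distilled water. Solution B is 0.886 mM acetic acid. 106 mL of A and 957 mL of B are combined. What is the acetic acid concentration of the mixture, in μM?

860 μM

C_A = 31.2 mM / 50 = 0.624 mM.
C_mix = (C_A·V_A + C_B·V_B)/(V_A + V_B) = (0.624×106 + 0.886×957) / 1063 = 0.860 mM = 860 μM.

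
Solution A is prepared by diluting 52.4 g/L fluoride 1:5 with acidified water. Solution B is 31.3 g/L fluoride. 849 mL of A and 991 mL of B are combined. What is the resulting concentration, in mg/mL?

21.7 mg/mL

C_A = 52.4 g/L / 5 = 10.5 g/L.
C_mix = (C_A·V_A + C_B·V_B)/(V_A + V_B) = (10.5×849 + 31.3×991) / 1840 = 21.7 g/L = 21.7 mg/mL.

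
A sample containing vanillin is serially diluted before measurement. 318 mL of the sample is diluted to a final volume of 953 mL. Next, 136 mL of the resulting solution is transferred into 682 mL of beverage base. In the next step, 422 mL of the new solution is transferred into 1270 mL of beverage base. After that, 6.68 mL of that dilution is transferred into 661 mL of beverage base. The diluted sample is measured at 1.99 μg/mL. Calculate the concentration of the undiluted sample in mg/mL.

14.4 mg/mL

Overall dilution factor = 2.997 × 6.015 × 4.009 × 99.95 = 7224.
Original = 1.99 μg/mL × 7224 = 1.44 × 10⁴ μg/mL = 14.4 mg/mL.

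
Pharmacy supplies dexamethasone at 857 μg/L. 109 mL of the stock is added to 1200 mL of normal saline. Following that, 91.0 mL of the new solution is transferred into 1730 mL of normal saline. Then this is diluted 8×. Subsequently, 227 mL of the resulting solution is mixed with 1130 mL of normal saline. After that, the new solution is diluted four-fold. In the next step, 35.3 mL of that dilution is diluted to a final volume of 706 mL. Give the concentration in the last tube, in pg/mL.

Overall dilution factor = 12.01 × 20.01 × 8 × 5.978 × 4 × 20 = 9.19 × 10⁵.
857 μg/L / 9.19 × 10⁵ = 9.32 × 10⁻⁴ μg/L = 0.932 pg/mL.

0.932 pg/mL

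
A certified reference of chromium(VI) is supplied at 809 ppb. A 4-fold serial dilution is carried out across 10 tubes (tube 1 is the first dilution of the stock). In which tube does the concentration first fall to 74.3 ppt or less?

tube 7

Tube n has concentration 809 ppb / 4ⁿ.
Need 4ⁿ ≥ 809 ppb / 74.3 ppt = 1.09 × 10⁴, so n ≥ 6.71.
First such tube: n = 7.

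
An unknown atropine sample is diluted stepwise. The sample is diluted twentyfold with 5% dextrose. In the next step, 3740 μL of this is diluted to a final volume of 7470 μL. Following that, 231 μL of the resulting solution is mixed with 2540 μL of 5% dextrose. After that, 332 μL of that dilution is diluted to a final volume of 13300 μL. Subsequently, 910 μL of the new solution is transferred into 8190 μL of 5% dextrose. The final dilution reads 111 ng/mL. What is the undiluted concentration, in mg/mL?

21.3 mg/mL

Overall dilution factor = 20 × 1.997 × 12.00 × 40.06 × 10 = 1.92 × 10⁵.
Original = 111 ng/mL × 1.92 × 10⁵ = 2.13 × 10⁷ ng/mL = 21.3 mg/mL.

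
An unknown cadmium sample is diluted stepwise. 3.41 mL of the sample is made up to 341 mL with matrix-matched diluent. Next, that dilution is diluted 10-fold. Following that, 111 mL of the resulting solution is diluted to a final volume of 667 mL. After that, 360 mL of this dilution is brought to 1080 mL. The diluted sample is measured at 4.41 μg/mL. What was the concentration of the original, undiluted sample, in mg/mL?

Overall dilution factor = 100 × 10 × 6.009 × 3 = 1.80 × 10⁴.
Original = 4.41 μg/mL × 1.80 × 10⁴ = 7.95 × 10⁴ μg/mL = 79.5 mg/mL.

79.5 mg/mL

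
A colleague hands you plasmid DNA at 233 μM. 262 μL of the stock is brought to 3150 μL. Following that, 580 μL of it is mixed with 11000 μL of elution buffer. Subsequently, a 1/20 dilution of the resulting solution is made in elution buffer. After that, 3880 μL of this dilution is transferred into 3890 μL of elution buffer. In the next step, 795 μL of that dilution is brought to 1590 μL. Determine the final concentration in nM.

Overall dilution factor = 12.02 × 19.97 × 20 × 2.003 × 2 = 1.92 × 10⁴.
233 μM / 1.92 × 10⁴ = 0.0121 μM = 12.1 nM.

12.1 nM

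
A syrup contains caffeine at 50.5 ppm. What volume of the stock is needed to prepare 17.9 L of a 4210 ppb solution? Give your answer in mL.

1490 mL

4210 ppb = 4.21 ppm.
V₁ = C₂V₂/C₁ = 4.21 × 17.9 / 50.5 = 1.49 L = 1490 mL.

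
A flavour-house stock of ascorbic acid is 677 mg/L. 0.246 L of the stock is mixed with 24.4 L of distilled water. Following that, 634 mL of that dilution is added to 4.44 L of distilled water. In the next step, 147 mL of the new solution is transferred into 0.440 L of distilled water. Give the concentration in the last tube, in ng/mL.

211 ng/mL

Overall dilution factor = 100.2 × 8.003 × 3.993 = 3202.
677 mg/L / 3202 = 0.211 mg/L = 211 ng/mL.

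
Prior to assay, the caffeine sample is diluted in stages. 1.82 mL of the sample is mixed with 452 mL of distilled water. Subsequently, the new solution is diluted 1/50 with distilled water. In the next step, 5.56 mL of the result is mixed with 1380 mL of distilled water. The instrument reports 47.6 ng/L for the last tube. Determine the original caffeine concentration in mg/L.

Overall dilution factor = 249.4 × 50 × 249.2 = 3.11 × 10⁶.
Original = 47.6 ng/L × 3.11 × 10⁶ = 1.48 × 10⁸ ng/L = 148 mg/L.

148 mg/L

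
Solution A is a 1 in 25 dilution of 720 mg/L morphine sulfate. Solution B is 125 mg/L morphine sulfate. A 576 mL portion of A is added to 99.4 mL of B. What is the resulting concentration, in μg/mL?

C_A = 720 mg/L / 25 = 28.8 mg/L.
C_mix = (C_A·V_A + C_B·V_B)/(V_A + V_B) = (28.8×576 + 125×99.4) / 675.4 = 43.0 mg/L = 43.0 μg/mL.

43.0 μg/mL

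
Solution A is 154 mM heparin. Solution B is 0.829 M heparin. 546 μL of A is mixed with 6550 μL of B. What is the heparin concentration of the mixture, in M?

0.777 M

C_B = 0.829 M = 829 mM.
C_mix = (C_A·V_A + C_B·V_B)/(V_A + V_B) = (154×546 + 829×6550) / 7096 = 777 mM = 0.777 M.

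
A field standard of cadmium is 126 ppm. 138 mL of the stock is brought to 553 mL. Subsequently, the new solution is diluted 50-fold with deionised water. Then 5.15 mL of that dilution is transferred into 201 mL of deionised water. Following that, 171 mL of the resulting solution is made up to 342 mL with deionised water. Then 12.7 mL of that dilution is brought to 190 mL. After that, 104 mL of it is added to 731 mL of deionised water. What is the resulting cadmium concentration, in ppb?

0.0654 ppb

Overall dilution factor = 4.007 × 50 × 40.03 × 2 × 14.96 × 8.029 = 1.93 × 10⁶.
126 ppm / 1.93 × 10⁶ = 6.54 × 10⁻⁵ ppm = 0.0654 ppb.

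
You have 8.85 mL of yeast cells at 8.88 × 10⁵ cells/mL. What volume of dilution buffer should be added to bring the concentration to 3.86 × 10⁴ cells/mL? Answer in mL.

V₂ = C₁V₁/C₂ = 8.88 × 10⁵ × 8.85 / 3.86 × 10⁴ = 204 mL.
Diluent to add = V₂ − V₁ = 204 − 8.85 = 195 mL.

195 mL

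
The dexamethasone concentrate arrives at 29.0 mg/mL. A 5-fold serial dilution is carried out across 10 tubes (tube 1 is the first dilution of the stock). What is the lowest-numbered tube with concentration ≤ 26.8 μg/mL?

Tube n has concentration 29.0 mg/mL / 5ⁿ.
Need 5ⁿ ≥ 29.0 mg/mL / 26.8 μg/mL = 1082, so n ≥ 4.34.
First such tube: n = 5.

tube 5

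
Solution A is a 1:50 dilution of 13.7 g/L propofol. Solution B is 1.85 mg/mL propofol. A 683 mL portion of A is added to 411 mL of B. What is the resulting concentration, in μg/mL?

C_A = 13.7 g/L / 50 = 0.274 g/L.
C_B = 1.85 mg/mL = 1.85 g/L.
C_mix = (C_A·V_A + C_B·V_B)/(V_A + V_B) = (0.274×683 + 1.85×411) / 1094 = 0.866 g/L = 866 μg/mL.

866 μg/mL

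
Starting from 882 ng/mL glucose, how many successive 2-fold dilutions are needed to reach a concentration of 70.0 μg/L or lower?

Need 2ⁿ ≥ 12.6, so n ≥ log(12.6)/log(2) = 3.66.
Minimum whole steps: n = 4.

4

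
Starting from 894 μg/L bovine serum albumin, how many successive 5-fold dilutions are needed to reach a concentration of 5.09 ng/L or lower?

Need 5ⁿ ≥ 1.76 × 10⁵, so n ≥ log(1.76 × 10⁵)/log(5) = 7.50.
Minimum whole steps: n = 8.

8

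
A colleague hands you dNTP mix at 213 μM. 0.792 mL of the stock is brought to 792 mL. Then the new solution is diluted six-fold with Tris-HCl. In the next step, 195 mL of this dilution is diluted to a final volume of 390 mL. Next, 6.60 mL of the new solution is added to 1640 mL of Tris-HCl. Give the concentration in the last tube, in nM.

Overall dilution factor = 1000 × 6 × 2 × 249.5 = 2.99 × 10⁶.
213 μM / 2.99 × 10⁶ = 7.11 × 10⁻⁵ μM = 0.0711 nM.

0.0711 nM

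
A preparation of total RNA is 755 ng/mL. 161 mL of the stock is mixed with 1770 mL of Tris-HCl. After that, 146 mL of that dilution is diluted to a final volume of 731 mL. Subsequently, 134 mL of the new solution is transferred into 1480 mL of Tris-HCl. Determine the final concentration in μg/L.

Overall dilution factor = 11.99 × 5.007 × 12.04 = 723.
755 ng/mL / 723 = 1.04 ng/mL = 1.04 μg/L.

1.04 μg/L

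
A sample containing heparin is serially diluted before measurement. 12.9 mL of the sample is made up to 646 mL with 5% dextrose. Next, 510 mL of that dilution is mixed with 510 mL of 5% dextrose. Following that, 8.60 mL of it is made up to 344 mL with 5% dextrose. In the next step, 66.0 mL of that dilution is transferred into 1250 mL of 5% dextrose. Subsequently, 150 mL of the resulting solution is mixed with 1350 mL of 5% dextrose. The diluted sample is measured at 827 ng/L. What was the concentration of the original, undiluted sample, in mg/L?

Overall dilution factor = 50.08 × 2 × 40 × 19.94 × 10 = 7.99 × 10⁵.
Original = 827 ng/L × 7.99 × 10⁵ = 6.61 × 10⁸ ng/L = 661 mg/L.

661 mg/L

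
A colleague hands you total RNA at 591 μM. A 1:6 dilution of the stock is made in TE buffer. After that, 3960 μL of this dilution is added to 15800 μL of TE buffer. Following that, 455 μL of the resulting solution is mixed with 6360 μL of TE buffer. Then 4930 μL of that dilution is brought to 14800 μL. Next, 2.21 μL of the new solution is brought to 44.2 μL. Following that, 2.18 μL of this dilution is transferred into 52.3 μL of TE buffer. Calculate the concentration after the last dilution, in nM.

Overall dilution factor = 6 × 4.990 × 14.98 × 3.002 × 20 × 24.99 = 6.73 × 10⁵.
591 μM / 6.73 × 10⁵ = 8.78 × 10⁻⁴ μM = 0.878 nM.

0.878 nM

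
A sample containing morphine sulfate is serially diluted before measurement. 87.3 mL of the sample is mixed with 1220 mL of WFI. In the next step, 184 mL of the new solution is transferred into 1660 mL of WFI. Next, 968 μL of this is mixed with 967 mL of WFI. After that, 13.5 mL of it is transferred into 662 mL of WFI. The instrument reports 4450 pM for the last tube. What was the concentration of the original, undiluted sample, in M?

Overall dilution factor = 14.97 × 10.02 × 1000.0 × 50.04 = 7.51 × 10⁶.
Original = 4450 pM × 7.51 × 10⁶ = 3.34 × 10¹⁰ pM = 0.0334 M.

0.0334 M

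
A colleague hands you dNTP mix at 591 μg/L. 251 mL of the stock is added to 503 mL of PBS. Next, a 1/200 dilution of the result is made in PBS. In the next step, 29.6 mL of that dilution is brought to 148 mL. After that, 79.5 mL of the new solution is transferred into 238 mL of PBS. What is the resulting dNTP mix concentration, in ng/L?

49.3 ng/L

Overall dilution factor = 3.004 × 200 × 5 × 3.994 = 1.20 × 10⁴.
591 μg/L / 1.20 × 10⁴ = 0.0493 μg/L = 49.3 ng/L.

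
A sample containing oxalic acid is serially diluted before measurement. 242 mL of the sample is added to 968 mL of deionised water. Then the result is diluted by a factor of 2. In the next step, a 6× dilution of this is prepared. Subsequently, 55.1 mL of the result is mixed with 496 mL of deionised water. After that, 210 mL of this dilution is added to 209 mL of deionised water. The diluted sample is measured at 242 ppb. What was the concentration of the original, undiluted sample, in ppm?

Overall dilution factor = 5 × 2 × 6 × 10.00 × 1.995 = 1197.
Original = 242 ppb × 1197 = 2.90 × 10⁵ ppb = 290 ppm.

290 ppm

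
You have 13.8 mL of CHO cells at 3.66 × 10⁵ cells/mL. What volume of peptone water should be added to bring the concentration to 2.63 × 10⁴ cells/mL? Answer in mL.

V₂ = C₁V₁/C₂ = 3.66 × 10⁵ × 13.8 / 2.63 × 10⁴ = 192 mL.
Diluent to add = V₂ − V₁ = 192 − 13.8 = 178 mL.

178 mL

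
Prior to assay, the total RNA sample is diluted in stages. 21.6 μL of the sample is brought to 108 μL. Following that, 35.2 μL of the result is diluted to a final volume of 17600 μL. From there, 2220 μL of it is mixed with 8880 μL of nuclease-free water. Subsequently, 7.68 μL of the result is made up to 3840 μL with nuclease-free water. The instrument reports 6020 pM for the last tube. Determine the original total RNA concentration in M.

Overall dilution factor = 5 × 500 × 5 × 500 = 6.25 × 10⁶.
Original = 6020 pM × 6.25 × 10⁶ = 3.76 × 10¹⁰ pM = 0.0376 M.

0.0376 M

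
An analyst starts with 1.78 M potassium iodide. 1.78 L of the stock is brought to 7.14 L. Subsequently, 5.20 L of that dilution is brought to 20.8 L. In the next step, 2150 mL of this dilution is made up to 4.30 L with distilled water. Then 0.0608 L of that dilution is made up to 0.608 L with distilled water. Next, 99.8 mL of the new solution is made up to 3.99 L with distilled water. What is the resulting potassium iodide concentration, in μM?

139 μM

Overall dilution factor = 4.011 × 4 × 2 × 10 × 39.98 = 1.28 × 10⁴.
1.78 M / 1.28 × 10⁴ = 1.39 × 10⁻⁴ M = 139 μM.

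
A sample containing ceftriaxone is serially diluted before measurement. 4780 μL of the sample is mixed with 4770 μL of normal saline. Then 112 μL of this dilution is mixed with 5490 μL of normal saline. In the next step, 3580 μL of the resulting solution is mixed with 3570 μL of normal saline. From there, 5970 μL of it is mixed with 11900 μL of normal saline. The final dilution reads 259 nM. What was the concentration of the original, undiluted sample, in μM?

Overall dilution factor = 1.998 × 50.02 × 1.997 × 2.993 = 597.
Original = 259 nM × 597 = 1.55 × 10⁵ nM = 155 μM.

155 μM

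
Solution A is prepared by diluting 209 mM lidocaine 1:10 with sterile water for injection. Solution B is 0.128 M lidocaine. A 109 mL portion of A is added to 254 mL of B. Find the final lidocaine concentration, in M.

0.0958 M

C_A = 209 mM / 10 = 20.9 mM.
C_B = 0.128 M = 128 mM.
C_mix = (C_A·V_A + C_B·V_B)/(V_A + V_B) = (20.9×109 + 128×254) / 363.0 = 95.8 mM = 0.0958 M.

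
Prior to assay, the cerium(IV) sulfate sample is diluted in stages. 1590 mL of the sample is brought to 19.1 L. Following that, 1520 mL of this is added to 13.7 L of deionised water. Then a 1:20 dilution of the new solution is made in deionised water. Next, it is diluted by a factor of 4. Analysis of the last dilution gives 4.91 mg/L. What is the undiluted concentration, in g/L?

47.2 g/L

Overall dilution factor = 12.01 × 10.01 × 20 × 4 = 9623.
Original = 4.91 mg/L × 9623 = 4.72 × 10⁴ mg/L = 47.2 g/L.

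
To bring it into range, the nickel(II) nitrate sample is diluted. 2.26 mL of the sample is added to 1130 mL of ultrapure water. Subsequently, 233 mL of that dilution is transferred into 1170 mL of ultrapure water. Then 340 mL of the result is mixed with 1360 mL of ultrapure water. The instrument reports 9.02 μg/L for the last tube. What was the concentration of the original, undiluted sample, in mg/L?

Overall dilution factor = 501 × 6.021 × 5 = 1.51 × 10⁴.
Original = 9.02 μg/L × 1.51 × 10⁴ = 1.36 × 10⁵ μg/L = 136 mg/L.

136 mg/L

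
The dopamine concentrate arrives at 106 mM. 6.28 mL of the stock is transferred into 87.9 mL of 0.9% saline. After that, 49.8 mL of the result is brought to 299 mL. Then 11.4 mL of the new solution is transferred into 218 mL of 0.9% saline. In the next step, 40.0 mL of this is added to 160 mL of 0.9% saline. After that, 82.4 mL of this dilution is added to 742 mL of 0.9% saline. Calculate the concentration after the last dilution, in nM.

Overall dilution factor = 15.00 × 6.004 × 20.12 × 5 × 10.00 = 9.06 × 10⁴.
106 mM / 9.06 × 10⁴ = 1.17 × 10⁻³ mM = 1170 nM.

1170 nM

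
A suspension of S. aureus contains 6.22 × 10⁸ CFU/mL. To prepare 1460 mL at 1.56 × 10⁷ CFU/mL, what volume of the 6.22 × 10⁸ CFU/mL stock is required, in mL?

V₁ = C₂V₂/C₁ = 1.56 × 10⁷ × 1460 / 6.22 × 10⁸ = 36.6 mL.

36.6 mL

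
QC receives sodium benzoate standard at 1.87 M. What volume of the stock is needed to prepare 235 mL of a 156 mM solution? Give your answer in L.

156 mM = 0.156 M.
V₁ = C₂V₂/C₁ = 0.156 × 235 / 1.87 = 19.6 mL = 0.0196 L.

0.0196 L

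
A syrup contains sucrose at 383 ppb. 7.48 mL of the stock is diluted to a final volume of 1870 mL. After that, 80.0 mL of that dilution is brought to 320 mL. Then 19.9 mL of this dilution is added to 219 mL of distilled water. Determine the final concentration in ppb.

Overall dilution factor = 250 × 4 × 12.01 = 1.20 × 10⁴.
383 ppb / 1.20 × 10⁴ = 0.0319 ppb.

0.0319 ppb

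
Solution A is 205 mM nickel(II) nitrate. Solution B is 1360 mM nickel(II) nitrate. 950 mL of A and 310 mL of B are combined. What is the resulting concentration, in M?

C_mix = (C_A·V_A + C_B·V_B)/(V_A + V_B) = (205×950 + 1360×310) / 1260 = 489 mM = 0.489 M.

0.489 M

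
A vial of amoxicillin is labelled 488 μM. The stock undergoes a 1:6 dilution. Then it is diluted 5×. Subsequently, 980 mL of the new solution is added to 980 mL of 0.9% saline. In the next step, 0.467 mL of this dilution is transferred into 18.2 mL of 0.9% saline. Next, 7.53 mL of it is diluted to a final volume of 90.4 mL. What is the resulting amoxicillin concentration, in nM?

Overall dilution factor = 6 × 5 × 2 × 39.97 × 12.01 = 2.88 × 10⁴.
488 μM / 2.88 × 10⁴ = 0.0169 μM = 16.9 nM.

16.9 nM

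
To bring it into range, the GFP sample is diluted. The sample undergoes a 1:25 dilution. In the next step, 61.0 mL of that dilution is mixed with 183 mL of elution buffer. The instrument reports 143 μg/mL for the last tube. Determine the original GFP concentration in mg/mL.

Overall dilution factor = 25 × 4 = 100.
Original = 143 μg/mL × 100 = 1.43 × 10⁴ μg/mL = 14.3 mg/mL.

14.3 mg/mL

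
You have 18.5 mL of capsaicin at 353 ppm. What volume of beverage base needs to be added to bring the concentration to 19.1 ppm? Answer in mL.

V₂ = C₁V₁/C₂ = 353 × 18.5 / 19.1 = 342 mL.
Diluent to add = V₂ − V₁ = 342 − 18.5 = 323 mL.

323 mL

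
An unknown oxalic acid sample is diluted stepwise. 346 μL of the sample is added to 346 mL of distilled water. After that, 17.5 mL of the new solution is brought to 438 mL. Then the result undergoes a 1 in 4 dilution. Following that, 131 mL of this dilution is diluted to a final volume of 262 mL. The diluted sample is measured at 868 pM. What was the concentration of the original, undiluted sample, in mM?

0.174 mM

Overall dilution factor = 1001 × 25.03 × 4 × 2 = 2.00 × 10⁵.
Original = 868 pM × 2.00 × 10⁵ = 1.74 × 10⁸ pM = 0.174 mM.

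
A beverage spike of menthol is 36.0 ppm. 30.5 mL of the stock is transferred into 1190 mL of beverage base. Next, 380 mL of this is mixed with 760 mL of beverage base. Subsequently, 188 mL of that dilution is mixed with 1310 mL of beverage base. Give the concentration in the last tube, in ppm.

Overall dilution factor = 40.02 × 3 × 7.968 = 957.
36.0 ppm / 957 = 0.0376 ppm.

0.0376 ppm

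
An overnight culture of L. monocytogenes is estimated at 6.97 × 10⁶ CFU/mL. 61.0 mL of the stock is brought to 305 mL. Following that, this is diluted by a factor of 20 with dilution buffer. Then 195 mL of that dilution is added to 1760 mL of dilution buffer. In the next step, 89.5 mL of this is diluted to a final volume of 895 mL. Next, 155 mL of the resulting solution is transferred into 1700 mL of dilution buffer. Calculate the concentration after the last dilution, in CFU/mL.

Overall dilution factor = 5 × 20 × 10.03 × 10 × 11.97 = 1.20 × 10⁵.
6.97 × 10⁶ CFU/mL / 1.20 × 10⁵ = 58.1 CFU/mL.

58.1 CFU/mL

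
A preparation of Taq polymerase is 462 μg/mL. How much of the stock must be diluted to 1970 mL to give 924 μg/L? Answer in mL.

3.94 mL

924 μg/L = 0.924 μg/mL.
V₁ = C₂V₂/C₁ = 0.924 × 1970 / 462 = 3.94 mL.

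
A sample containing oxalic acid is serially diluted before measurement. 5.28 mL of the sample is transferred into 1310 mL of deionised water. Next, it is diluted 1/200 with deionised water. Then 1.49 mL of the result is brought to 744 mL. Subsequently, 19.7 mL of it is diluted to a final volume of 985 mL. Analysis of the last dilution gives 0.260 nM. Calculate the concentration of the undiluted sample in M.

0.323 M

Overall dilution factor = 249.1 × 200 × 499.3 × 50 = 1.24 × 10⁹.
Original = 0.260 nM × 1.24 × 10⁹ = 3.23 × 10⁸ nM = 0.323 M.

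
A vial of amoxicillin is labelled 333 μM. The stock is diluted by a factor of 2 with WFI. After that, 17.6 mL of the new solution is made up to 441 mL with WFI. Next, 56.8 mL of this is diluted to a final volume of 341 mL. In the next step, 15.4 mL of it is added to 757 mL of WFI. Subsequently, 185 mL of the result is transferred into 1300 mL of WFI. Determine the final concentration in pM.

Overall dilution factor = 2 × 25.06 × 6.004 × 50.16 × 8.027 = 1.21 × 10⁵.
333 μM / 1.21 × 10⁵ = 2.75 × 10⁻³ μM = 2750 pM.

2750 pM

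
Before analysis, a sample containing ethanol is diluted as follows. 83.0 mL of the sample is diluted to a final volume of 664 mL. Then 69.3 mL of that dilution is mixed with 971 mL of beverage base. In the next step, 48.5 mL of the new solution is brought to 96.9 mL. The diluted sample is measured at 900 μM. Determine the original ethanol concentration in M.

Overall dilution factor = 8 × 15.01 × 1.998 = 240.
Original = 900 μM × 240 = 2.16 × 10⁵ μM = 0.216 M.

0.216 M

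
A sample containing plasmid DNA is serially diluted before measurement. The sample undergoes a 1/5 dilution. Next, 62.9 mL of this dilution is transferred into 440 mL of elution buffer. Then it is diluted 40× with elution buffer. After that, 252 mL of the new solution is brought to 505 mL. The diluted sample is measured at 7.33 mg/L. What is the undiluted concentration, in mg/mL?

Overall dilution factor = 5 × 7.995 × 40 × 2.004 = 3204.
Original = 7.33 mg/L × 3204 = 2.35 × 10⁴ mg/L = 23.5 mg/mL.

23.5 mg/mL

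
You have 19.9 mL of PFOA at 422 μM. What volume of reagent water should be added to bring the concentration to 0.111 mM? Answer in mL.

0.111 mM = 111 μM.
V₂ = C₁V₁/C₂ = 422 × 19.9 / 111 = 75.7 mL.
Diluent to add = V₂ − V₁ = 75.7 − 19.9 = 55.8 mL.

55.8 mL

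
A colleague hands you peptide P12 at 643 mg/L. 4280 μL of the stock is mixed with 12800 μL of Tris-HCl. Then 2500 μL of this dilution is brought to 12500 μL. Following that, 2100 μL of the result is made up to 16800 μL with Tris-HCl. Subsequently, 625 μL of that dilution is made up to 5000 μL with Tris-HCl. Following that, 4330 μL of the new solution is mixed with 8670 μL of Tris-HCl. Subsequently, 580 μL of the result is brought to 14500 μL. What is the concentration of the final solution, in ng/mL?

Overall dilution factor = 3.991 × 5 × 8 × 8 × 3.002 × 25 = 9.58 × 10⁴.
643 mg/L / 9.58 × 10⁴ = 6.71 × 10⁻³ mg/L = 6.71 ng/mL.

6.71 ng/mL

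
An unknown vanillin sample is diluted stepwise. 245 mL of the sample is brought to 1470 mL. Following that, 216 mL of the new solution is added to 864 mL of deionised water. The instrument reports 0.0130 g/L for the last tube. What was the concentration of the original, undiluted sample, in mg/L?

390 mg/L

Overall dilution factor = 6 × 5 = 30.0.
Original = 0.0130 g/L × 30.0 = 0.390 g/L = 390 mg/L.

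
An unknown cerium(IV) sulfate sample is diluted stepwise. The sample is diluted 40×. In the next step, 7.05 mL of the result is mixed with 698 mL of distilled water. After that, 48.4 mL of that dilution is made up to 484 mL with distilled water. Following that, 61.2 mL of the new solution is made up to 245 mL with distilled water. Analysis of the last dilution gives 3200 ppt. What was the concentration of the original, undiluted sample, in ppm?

Overall dilution factor = 40 × 100.0 × 10 × 4.003 = 1.60 × 10⁵.
Original = 3200 ppt × 1.60 × 10⁵ = 5.12 × 10⁸ ppt = 512 ppm.

512 ppm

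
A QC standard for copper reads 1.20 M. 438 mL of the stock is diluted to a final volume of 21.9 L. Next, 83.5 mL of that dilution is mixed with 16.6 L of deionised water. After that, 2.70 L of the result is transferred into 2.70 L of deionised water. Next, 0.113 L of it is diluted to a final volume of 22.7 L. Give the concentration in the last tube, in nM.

Overall dilution factor = 50 × 199.8 × 2 × 200.9 = 4.01 × 10⁶.
1.20 M / 4.01 × 10⁶ = 2.99 × 10⁻⁷ M = 299 nM.

299 nM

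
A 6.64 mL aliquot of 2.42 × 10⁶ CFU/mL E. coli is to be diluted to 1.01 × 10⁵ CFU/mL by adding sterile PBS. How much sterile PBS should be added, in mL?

V₂ = C₁V₁/C₂ = 2.42 × 10⁶ × 6.64 / 1.01 × 10⁵ = 159 mL.
Diluent to add = V₂ − V₁ = 159 − 6.64 = 152 mL.

152 mL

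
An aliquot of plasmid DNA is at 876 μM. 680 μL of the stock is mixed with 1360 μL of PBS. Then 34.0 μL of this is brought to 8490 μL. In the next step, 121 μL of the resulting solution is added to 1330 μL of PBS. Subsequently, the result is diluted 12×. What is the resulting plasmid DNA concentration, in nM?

8.13 nM

Overall dilution factor = 3 × 249.7 × 11.99 × 12 = 1.08 × 10⁵.
876 μM / 1.08 × 10⁵ = 8.13 × 10⁻³ μM = 8.13 nM.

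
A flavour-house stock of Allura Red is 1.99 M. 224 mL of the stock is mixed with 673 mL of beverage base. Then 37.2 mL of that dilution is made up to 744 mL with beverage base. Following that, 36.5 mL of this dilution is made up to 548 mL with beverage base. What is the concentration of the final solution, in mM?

1.65 mM

Overall dilution factor = 4.004 × 20 × 15.01 = 1202.
1.99 M / 1202 = 1.65 × 10⁻³ M = 1.65 mM.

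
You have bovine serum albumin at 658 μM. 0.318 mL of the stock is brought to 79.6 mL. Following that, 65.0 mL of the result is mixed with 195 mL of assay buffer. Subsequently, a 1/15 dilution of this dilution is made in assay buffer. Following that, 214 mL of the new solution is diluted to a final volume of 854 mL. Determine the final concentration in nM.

11.0 nM

Overall dilution factor = 250.3 × 4 × 15 × 3.991 = 5.99 × 10⁴.
658 μM / 5.99 × 10⁴ = 0.0110 μM = 11.0 nM.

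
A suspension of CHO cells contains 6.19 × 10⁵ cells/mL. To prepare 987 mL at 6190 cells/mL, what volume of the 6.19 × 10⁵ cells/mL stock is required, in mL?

9.87 mL

V₁ = C₂V₂/C₁ = 6190 × 987 / 6.19 × 10⁵ = 9.87 mL.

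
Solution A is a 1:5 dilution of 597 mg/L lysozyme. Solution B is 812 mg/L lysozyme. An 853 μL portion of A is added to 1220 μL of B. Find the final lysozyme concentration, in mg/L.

C_A = 597 mg/L / 5 = 119 mg/L.
C_mix = (C_A·V_A + C_B·V_B)/(V_A + V_B) = (119×853 + 812×1220) / 2073 = 527 mg/L.

527 mg/L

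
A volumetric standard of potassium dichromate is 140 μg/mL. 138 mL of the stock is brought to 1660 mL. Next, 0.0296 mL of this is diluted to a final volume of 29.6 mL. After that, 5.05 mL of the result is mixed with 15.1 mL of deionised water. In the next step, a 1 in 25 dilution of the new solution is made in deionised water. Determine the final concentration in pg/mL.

117 pg/mL

Overall dilution factor = 12.03 × 1000 × 3.990 × 25 = 1.20 × 10⁶.
140 μg/mL / 1.20 × 10⁶ = 1.17 × 10⁻⁴ μg/mL = 117 pg/mL.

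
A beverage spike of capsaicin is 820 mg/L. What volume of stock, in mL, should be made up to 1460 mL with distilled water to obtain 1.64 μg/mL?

1.64 μg/mL = 1.64 mg/L.
V₁ = C₂V₂/C₁ = 1.64 × 1460 / 820 = 2.92 mL.

2.92 mL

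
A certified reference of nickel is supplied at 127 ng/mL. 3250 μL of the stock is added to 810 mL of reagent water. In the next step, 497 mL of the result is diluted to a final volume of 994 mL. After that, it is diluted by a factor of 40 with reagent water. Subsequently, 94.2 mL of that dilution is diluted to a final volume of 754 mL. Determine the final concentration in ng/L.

0.793 ng/L

Overall dilution factor = 250.2 × 2 × 40 × 8.004 = 1.60 × 10⁵.
127 ng/mL / 1.60 × 10⁵ = 7.93 × 10⁻⁴ ng/mL = 0.793 ng/L.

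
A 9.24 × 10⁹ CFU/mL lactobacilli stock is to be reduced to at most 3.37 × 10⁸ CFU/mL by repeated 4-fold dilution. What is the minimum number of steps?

Need 4ⁿ ≥ 27.4, so n ≥ log(27.4)/log(4) = 2.39.
Minimum whole steps: n = 3.

3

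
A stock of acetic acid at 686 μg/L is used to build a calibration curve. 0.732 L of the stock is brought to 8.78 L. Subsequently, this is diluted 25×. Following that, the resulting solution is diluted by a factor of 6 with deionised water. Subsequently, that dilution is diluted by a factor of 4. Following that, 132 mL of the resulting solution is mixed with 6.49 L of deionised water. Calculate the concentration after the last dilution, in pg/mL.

1.90 pg/mL

Overall dilution factor = 11.99 × 25 × 6 × 4 × 50.17 = 3.61 × 10⁵.
686 μg/L / 3.61 × 10⁵ = 1.90 × 10⁻³ μg/L = 1.90 pg/mL.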